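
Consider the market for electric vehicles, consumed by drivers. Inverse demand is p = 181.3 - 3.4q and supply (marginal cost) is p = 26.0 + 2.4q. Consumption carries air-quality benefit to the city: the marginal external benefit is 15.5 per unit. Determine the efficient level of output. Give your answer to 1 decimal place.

Social marginal benefit = demand + MEB = 196.8 - 3.4q.
Set SMB = MC: 196.8 - 3.4q = 26.0 + 2.4q → q* = 29.4483.

q* = 29.4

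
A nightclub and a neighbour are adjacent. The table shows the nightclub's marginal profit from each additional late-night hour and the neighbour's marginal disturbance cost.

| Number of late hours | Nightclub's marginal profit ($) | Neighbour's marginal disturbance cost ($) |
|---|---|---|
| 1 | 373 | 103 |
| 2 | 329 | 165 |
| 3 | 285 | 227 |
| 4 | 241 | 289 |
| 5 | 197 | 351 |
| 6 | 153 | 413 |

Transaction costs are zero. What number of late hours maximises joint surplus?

3

Bargaining reaches the level where marginal profit last exceeds marginal disturbance cost.
That holds through level 3 (285 ≥ 227) but not at 4 (241 < 289).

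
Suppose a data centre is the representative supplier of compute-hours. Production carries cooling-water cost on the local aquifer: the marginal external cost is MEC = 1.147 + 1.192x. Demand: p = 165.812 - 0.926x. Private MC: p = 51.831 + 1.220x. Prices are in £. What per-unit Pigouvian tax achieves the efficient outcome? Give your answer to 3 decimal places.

tax = £41.440 per unit

Social marginal cost = private MC + MEC = 52.978 + 2.412x.
Set SMC = demand: 52.978 + 2.412x = 165.812 - 0.926x → x* = 33.8029.
The Pigouvian tax equals MEC at x*: 1.147 + 1.192×33.8029 = 41.4401.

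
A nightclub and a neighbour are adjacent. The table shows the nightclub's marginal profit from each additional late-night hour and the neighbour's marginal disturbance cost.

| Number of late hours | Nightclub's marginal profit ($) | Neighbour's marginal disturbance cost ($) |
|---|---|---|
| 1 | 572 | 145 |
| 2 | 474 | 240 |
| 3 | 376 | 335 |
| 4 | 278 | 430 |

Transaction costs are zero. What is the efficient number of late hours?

3

Bargaining reaches the level where marginal profit last exceeds marginal disturbance cost.
That holds through level 3 (376 ≥ 335) but not at 4 (278 < 430).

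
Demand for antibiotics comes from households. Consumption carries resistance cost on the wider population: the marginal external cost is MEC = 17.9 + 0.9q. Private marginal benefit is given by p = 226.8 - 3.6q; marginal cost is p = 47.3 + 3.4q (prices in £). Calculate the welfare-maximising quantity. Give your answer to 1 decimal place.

Social marginal benefit = demand − MEC = 208.9 - 4.5q.
Set SMB = MC: 208.9 - 4.5q = 47.3 + 3.4q → q* = 20.4557.

q* = 20.5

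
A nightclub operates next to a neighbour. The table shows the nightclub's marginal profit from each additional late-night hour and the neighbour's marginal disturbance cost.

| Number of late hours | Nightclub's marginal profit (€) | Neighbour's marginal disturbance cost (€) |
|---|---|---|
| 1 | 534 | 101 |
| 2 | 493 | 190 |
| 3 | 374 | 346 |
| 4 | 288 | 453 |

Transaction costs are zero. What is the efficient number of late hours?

3

Bargaining reaches the level where marginal profit last exceeds marginal disturbance cost.
That holds through level 3 (374 ≥ 346) but not at 4 (288 < 453).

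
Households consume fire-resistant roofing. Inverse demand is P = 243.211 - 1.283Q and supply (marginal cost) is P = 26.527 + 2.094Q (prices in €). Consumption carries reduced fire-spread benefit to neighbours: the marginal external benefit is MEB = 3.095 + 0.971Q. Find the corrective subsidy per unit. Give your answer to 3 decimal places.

Social marginal benefit = demand + MEB = 246.306 - 0.312Q.
Set SMB = MC: 246.306 - 0.312Q = 26.527 + 2.094Q → Q* = 91.3462.
The Pigouvian subsidy equals MEB at Q*: 3.095 + 0.971×91.3462 = 91.7922.

subsidy = €91.792 per unit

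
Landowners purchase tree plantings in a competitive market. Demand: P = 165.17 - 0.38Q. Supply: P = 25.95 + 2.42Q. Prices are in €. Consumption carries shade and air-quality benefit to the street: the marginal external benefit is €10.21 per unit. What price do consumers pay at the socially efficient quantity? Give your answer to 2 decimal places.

Social marginal benefit = demand + MEB = 175.38 - 0.38Q.
Set SMB = MC: 175.38 - 0.38Q = 25.95 + 2.42Q → Q* = 53.3679.
Consumer price on the demand curve at Q*: 165.17 − 0.38×53.3679 = 144.8902.

P = €144.89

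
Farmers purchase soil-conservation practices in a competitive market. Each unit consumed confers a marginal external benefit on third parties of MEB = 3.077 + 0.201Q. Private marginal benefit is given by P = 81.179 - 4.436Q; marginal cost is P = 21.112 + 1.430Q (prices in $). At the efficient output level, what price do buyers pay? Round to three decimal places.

Social marginal benefit = demand + MEB = 84.256 - 4.235Q.
Set SMB = MC: 84.256 - 4.235Q = 21.112 + 1.430Q → Q* = 11.1463.
Consumer price on the demand curve at Q*: 81.179 − 4.436×11.1463 = 31.7340.

P = $31.734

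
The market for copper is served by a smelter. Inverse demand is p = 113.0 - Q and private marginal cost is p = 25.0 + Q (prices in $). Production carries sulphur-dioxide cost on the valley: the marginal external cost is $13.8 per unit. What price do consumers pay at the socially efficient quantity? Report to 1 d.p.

P = $75.9

Social marginal cost = private MC + MEC = 38.8 + Q.
Set SMC = demand: 38.8 + Q = 113.0 - Q → Q* = 37.1000.
Consumer price on the demand curve at Q*: 113.0 − 1.0×37.1000 = 75.9000.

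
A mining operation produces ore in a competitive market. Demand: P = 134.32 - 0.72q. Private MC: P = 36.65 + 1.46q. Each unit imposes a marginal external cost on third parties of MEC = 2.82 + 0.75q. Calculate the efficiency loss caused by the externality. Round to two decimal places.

Market equilibrium (private): 36.65 + 1.46q = 134.32 - 0.72q → q_m = 44.8028.
Social marginal cost = private MC + MEC = 39.47 + 2.21q.
Set SMC = demand: 39.47 + 2.21q = 134.32 - 0.72q → q* = 32.3720.
Between q* and q_m the wedge SMC − demand runs linearly from 0 to MEC(q_m), so the loss is a triangle.
DWL = ½ × 12.4308 × 36.4221 = 226.3779.

DWL = 226.38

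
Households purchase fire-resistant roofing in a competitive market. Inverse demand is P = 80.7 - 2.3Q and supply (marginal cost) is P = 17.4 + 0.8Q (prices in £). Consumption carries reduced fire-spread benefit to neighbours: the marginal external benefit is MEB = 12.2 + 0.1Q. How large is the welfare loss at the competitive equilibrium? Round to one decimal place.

DWL = £33.8

Market equilibrium (private): 17.4 + 0.8Q = 80.7 - 2.3Q → Q_m = 20.4194.
Social marginal benefit = demand + MEB = 92.9 - 2.2Q.
Set SMB = MC: 92.9 - 2.2Q = 17.4 + 0.8Q → Q* = 25.1667.
The welfare-loss triangle has base |Q_m − Q*| and height MEB(Q_m) (the vertical gap between SMB and MC is zero at Q* and MEB at Q_m).
DWL = ½ × 4.7473 × 14.2419 = 33.8053.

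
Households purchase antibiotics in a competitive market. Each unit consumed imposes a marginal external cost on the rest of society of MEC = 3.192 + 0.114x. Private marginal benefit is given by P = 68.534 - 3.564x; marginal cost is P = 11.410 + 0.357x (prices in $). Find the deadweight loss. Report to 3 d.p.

DWL = $2.918

Market equilibrium (private): 11.410 + 0.357x = 68.534 - 3.564x → x_m = 14.5687.
Social marginal benefit = demand − MEC = 65.342 - 3.678x.
Set SMB = MC: 65.342 - 3.678x = 11.410 + 0.357x → x* = 13.3660.
The loss is the area between SMB and MC from x* to x_m; with linear curves that's a triangle of height MEC(x_m).
DWL = ½ × 1.2027 × 4.8528 = 2.9182.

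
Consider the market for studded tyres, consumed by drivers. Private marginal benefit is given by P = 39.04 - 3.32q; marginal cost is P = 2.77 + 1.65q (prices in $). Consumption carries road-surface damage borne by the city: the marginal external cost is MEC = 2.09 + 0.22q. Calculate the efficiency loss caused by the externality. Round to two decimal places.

DWL = $1.32

Market equilibrium (private): 2.77 + 1.65q = 39.04 - 3.32q → q_m = 7.2978.
Social marginal benefit = demand − MEC = 36.95 - 3.54q.
Set SMB = MC: 36.95 - 3.54q = 2.77 + 1.65q → q* = 6.5857.
The loss is the area between SMB and MC from q* to q_m; with linear curves that's a triangle of height MEC(q_m).
DWL = ½ × 0.7121 × 3.6955 = 1.3158.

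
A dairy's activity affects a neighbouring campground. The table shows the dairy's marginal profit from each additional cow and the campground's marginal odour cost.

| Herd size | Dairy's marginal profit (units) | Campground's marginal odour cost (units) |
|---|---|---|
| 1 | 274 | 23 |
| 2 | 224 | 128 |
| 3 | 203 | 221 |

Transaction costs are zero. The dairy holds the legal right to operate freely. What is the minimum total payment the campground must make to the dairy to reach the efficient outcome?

203

Left alone the dairy would choose level 3 (marginal profit stays positive).
Efficient level: k* = 2 (marginal profit ≥ marginal odour cost through 2).
The campground must at least cover the dairy's forgone profit from cutting 3→2: 203 = 203.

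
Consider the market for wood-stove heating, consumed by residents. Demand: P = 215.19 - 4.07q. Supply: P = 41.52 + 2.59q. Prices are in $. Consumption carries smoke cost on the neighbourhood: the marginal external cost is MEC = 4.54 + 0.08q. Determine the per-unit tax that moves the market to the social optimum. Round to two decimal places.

tax = $6.55 per unit

Social marginal benefit = demand − MEC = 210.65 - 4.15q.
Set SMB = MC: 210.65 - 4.15q = 41.52 + 2.59q → q* = 25.0935.
The Pigouvian tax equals MEC at q*: 4.54 + 0.08×25.0935 = 6.5475.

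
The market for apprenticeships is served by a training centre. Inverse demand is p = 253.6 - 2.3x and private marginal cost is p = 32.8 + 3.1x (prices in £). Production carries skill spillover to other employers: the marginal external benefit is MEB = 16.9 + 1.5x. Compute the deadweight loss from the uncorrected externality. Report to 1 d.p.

DWL = £784.7

Market equilibrium (private): 32.8 + 3.1x = 253.6 - 2.3x → x_m = 40.8889.
Social marginal cost = private MC − MEB = 15.9 + 1.6x.
Set SMC = demand: 15.9 + 1.6x = 253.6 - 2.3x → x* = 60.9487.
The welfare-loss triangle has base |x_m − x*| and height MEB(x_m) (the vertical gap between SMC and demand is zero at x* and MEB at x_m).
DWL = ½ × 20.0598 × 78.2333 = 784.6722.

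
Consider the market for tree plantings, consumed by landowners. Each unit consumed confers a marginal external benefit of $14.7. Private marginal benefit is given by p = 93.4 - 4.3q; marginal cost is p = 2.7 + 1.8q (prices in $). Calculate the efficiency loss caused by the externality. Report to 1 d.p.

Market equilibrium (private): 2.7 + 1.8q = 93.4 - 4.3q → q_m = 14.8689.
Social marginal benefit = demand + MEB = 108.1 - 4.3q.
Set SMB = MC: 108.1 - 4.3q = 2.7 + 1.8q → q* = 17.2787.
Between q* and q_m the wedge SMB − MC runs linearly from 0 to MEB(q_m), so the loss is a triangle.
DWL = ½ × 2.4098 × 14.7000 = 17.7120.

DWL = $17.7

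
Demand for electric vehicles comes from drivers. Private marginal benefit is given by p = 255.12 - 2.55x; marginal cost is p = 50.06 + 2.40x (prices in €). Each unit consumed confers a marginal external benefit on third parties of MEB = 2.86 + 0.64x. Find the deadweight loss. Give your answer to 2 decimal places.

Market equilibrium (private): 50.06 + 2.40x = 255.12 - 2.55x → x_m = 41.4263.
Social marginal benefit = demand + MEB = 257.98 - 1.91x.
Set SMB = MC: 257.98 - 1.91x = 50.06 + 2.40x → x* = 48.2413.
The welfare-loss triangle has base |x_m − x*| and height MEB(x_m) (the vertical gap between SMB and MC is zero at x* and MEB at x_m).
DWL = ½ × 6.8150 × 29.3728 = 100.0878.

DWL = €100.09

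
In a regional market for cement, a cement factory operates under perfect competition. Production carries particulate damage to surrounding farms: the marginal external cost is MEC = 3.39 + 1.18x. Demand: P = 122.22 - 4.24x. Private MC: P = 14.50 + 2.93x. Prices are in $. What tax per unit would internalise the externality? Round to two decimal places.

Social marginal cost = private MC + MEC = 17.89 + 4.11x.
Set SMC = demand: 17.89 + 4.11x = 122.22 - 4.24x → x* = 12.4946.
The Pigouvian tax equals MEC at x*: 3.39 + 1.18×12.4946 = 18.1336.

tax = $18.13 per unit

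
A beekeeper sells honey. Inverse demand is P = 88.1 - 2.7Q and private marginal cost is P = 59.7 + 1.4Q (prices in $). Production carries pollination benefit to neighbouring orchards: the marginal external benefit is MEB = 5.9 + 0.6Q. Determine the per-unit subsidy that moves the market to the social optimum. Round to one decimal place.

Social marginal cost = private MC − MEB = 53.8 + 0.8Q.
Set SMC = demand: 53.8 + 0.8Q = 88.1 - 2.7Q → Q* = 9.8000.
The Pigouvian subsidy equals MEB at Q*: 5.9 + 0.6×9.8000 = 11.7800.

subsidy = $11.8 per unit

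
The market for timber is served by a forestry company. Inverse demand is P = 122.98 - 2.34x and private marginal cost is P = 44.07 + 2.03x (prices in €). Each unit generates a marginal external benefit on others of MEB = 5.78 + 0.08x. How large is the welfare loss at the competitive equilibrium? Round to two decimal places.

DWL = €6.08

Market equilibrium (private): 44.07 + 2.03x = 122.98 - 2.34x → x_m = 18.0572.
Social marginal cost = private MC − MEB = 38.29 + 1.95x.
Set SMC = demand: 38.29 + 1.95x = 122.98 - 2.34x → x* = 19.7413.
Height of the DWL triangle at x_m is demand(x_m) − SMC(x_m) = MEB(x_m) = 7.2246.
DWL = ½ × 1.6841 × 7.2246 = 6.0835.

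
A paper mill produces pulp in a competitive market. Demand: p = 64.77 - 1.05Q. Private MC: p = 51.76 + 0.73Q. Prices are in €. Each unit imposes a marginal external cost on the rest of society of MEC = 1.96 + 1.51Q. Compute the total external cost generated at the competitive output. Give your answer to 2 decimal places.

Market equilibrium (private): 51.76 + 0.73Q = 64.77 - 1.05Q → Q_m = 7.3090.
Total external cost = ∫₀^{Q_m} (1.96 + 1.51Q) dQ = 1.96×7.3090 + ½×1.51×7.3090² = 54.6589.

€54.66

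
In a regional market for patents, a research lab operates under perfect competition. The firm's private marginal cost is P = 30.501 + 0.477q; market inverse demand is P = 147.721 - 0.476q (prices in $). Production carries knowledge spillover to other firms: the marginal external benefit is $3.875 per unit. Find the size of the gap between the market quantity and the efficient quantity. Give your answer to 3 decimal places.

Market equilibrium (private): 30.501 + 0.477q = 147.721 - 0.476q → q_m = 123.0010.
Social marginal cost = private MC − MEB = 26.626 + 0.477q.
Set SMC = demand: 26.626 + 0.477q = 147.721 - 0.476q → q* = 127.0672.
Gap = |123.0010 − 127.0672| = 4.0662.

4.066 units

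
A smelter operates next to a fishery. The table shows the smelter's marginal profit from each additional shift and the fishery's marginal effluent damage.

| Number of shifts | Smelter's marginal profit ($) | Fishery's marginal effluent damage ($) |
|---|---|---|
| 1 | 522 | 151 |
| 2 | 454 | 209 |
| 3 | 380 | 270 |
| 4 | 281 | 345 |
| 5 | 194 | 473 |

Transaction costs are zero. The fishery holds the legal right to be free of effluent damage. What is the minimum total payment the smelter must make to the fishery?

$630

Efficient level: marginal profit ≥ marginal effluent damage through level 3, so k* = 3.
With the fishery holding the right, the smelter must at least compensate total damage at k*: 151 + 209 + 270 = 630.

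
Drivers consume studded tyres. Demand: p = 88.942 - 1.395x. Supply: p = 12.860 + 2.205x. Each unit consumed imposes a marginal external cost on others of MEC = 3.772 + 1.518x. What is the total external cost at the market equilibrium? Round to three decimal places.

418.718

Market equilibrium (private): 12.860 + 2.205x = 88.942 - 1.395x → x_m = 21.1339.
Total external cost = ∫₀^{x_m} (3.772 + 1.518x) dx = 3.772×21.1339 + ½×1.518×21.1339² = 418.7181.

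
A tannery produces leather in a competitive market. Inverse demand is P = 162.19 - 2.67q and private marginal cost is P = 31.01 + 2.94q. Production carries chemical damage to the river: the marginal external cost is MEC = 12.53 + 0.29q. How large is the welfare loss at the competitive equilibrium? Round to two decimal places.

DWL = 31.60

Market equilibrium (private): 31.01 + 2.94q = 162.19 - 2.67q → q_m = 23.3832.
Social marginal cost = private MC + MEC = 43.54 + 3.23q.
Set SMC = demand: 43.54 + 3.23q = 162.19 - 2.67q → q* = 20.1102.
The loss is the area between SMC and demand from q* to q_m; with linear curves that's a triangle of height MEC(q_m).
DWL = ½ × 3.2730 × 19.3111 = 31.6026.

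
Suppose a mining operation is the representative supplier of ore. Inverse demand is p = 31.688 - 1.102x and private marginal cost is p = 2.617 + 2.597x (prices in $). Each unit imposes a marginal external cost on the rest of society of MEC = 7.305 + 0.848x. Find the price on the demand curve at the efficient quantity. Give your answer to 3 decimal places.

Social marginal cost = private MC + MEC = 9.922 + 3.445x.
Set SMC = demand: 9.922 + 3.445x = 31.688 - 1.102x → x* = 4.7869.
Consumer price on the demand curve at x*: 31.688 − 1.102×4.7869 = 26.4128.

P = $26.413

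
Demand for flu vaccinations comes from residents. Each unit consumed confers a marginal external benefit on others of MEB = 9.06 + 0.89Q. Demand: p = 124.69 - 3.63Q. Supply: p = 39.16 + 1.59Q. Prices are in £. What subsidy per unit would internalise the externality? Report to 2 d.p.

subsidy = £28.50 per unit

Social marginal benefit = demand + MEB = 133.75 - 2.74Q.
Set SMB = MC: 133.75 - 2.74Q = 39.16 + 1.59Q → Q* = 21.8453.
The Pigouvian subsidy equals MEB at Q*: 9.06 + 0.89×21.8453 = 28.5023.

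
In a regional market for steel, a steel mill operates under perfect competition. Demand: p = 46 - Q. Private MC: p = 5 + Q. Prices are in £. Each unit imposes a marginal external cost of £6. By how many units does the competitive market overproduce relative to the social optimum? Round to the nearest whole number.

3 units

Market equilibrium (private): 5 + Q = 46 - Q → Q_m = 20.5000.
Social marginal cost = private MC + MEC = 11 + Q.
Set SMC = demand: 11 + Q = 46 - Q → Q* = 17.5000.
Gap = |20.5000 − 17.5000| = 3.0000.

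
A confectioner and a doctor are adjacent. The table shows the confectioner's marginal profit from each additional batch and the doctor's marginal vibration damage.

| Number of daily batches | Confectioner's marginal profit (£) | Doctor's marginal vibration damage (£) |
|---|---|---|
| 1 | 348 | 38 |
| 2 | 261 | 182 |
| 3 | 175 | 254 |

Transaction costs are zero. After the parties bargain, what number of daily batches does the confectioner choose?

2

Bargaining reaches the level where marginal profit last exceeds marginal vibration damage.
That holds through level 2 (261 ≥ 182) but not at 3 (175 < 254).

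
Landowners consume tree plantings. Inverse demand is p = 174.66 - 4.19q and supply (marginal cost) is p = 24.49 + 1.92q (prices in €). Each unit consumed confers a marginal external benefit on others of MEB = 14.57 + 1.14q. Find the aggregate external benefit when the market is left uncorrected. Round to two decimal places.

Market equilibrium (private): 24.49 + 1.92q = 174.66 - 4.19q → q_m = 24.5777.
Total external benefit = ∫₀^{q_m} (14.57 + 1.14q) dq = 14.57×24.5777 + ½×1.14×24.5777² = 702.4132.

€702.41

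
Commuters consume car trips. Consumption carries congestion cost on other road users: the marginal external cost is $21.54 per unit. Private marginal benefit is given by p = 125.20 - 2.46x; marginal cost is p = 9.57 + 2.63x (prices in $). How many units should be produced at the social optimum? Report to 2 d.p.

x* = 18.49

Social marginal benefit = demand − MEC = 103.66 - 2.46x.
Set SMB = MC: 103.66 - 2.46x = 9.57 + 2.63x → x* = 18.4853.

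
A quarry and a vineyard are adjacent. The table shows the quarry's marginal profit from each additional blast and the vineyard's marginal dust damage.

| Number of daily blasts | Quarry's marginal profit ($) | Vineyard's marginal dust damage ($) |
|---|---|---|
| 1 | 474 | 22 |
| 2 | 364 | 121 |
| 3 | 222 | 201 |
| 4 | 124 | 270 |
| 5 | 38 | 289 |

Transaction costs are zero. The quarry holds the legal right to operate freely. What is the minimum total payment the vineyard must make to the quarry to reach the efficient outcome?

Left alone the quarry would choose level 5 (marginal profit stays positive).
Efficient level: k* = 3 (marginal profit ≥ marginal dust damage through 3).
The vineyard must at least cover the quarry's forgone profit from cutting 5→3: 124 + 38 = 162.

$162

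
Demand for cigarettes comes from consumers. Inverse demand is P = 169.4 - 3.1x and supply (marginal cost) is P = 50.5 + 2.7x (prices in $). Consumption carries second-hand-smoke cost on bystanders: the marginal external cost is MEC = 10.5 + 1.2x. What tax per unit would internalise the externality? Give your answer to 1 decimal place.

tax = $29.1 per unit

Social marginal benefit = demand − MEC = 158.9 - 4.3x.
Set SMB = MC: 158.9 - 4.3x = 50.5 + 2.7x → x* = 15.4857.
The Pigouvian tax equals MEC at x*: 10.5 + 1.2×15.4857 = 29.0828.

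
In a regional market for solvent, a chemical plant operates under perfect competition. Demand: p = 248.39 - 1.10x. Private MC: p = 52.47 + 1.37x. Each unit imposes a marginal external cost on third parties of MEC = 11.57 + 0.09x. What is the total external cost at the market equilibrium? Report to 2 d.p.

Market equilibrium (private): 52.47 + 1.37x = 248.39 - 1.10x → x_m = 79.3198.
Total external cost = ∫₀^{x_m} (11.57 + 0.09x) dx = 11.57×79.3198 + ½×0.09×79.3198² = 1200.8535.

1200.85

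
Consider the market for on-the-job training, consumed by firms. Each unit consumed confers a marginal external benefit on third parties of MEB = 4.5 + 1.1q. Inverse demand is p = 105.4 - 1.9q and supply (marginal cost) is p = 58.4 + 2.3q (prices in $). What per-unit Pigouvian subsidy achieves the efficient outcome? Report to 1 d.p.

Social marginal benefit = demand + MEB = 109.9 - 0.8q.
Set SMB = MC: 109.9 - 0.8q = 58.4 + 2.3q → q* = 16.6129.
The Pigouvian subsidy equals MEB at q*: 4.5 + 1.1×16.6129 = 22.7742.

subsidy = $22.8 per unit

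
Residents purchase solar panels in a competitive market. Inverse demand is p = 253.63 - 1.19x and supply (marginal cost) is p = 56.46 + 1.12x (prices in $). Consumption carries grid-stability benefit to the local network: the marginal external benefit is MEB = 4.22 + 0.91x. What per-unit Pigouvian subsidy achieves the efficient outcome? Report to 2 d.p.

Social marginal benefit = demand + MEB = 257.85 - 0.28x.
Set SMB = MC: 257.85 - 0.28x = 56.46 + 1.12x → x* = 143.8500.
The Pigouvian subsidy equals MEB at x*: 4.22 + 0.91×143.8500 = 135.1235.

subsidy = $135.12 per unit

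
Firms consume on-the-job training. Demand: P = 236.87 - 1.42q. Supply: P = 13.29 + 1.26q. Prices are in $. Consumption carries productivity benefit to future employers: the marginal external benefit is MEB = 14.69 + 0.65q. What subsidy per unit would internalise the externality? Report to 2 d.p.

subsidy = $90.98 per unit

Social marginal benefit = demand + MEB = 251.56 - 0.77q.
Set SMB = MC: 251.56 - 0.77q = 13.29 + 1.26q → q* = 117.3744.
The Pigouvian subsidy equals MEB at q*: 14.69 + 0.65×117.3744 = 90.9834.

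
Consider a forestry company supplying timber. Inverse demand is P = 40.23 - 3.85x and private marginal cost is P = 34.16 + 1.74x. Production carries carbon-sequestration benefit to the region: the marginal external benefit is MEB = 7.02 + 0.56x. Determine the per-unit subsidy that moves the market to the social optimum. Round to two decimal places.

Social marginal cost = private MC − MEB = 27.14 + 1.18x.
Set SMC = demand: 27.14 + 1.18x = 40.23 - 3.85x → x* = 2.6024.
The Pigouvian subsidy equals MEB at x*: 7.02 + 0.56×2.6024 = 8.4773.

subsidy = 8.48 per unit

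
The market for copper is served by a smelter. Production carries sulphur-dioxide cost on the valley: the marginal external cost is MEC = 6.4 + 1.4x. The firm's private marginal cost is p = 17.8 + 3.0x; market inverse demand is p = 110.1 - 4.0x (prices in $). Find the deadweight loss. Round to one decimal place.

DWL = $36.8

Market equilibrium (private): 17.8 + 3.0x = 110.1 - 4.0x → x_m = 13.1857.
Social marginal cost = private MC + MEC = 24.2 + 4.4x.
Set SMC = demand: 24.2 + 4.4x = 110.1 - 4.0x → x* = 10.2262.
The welfare-loss triangle has base |x_m − x*| and height MEC(x_m) (the vertical gap between SMC and demand is zero at x* and MEC at x_m).
DWL = ½ × 2.9595 × 24.8600 = 36.7866.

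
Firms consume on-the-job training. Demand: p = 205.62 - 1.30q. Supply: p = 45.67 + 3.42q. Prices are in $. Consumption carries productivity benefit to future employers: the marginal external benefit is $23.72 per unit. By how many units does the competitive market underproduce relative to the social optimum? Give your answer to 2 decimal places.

5.03 units

Market equilibrium (private): 45.67 + 3.42q = 205.62 - 1.30q → q_m = 33.8877.
Social marginal benefit = demand + MEB = 229.34 - 1.30q.
Set SMB = MC: 229.34 - 1.30q = 45.67 + 3.42q → q* = 38.9131.
Gap = |33.8877 − 38.9131| = 5.0254.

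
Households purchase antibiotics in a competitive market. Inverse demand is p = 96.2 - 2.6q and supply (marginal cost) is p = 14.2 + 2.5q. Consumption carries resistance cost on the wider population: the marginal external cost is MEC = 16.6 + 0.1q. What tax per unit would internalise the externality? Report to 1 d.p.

tax = 17.9 per unit

Social marginal benefit = demand − MEC = 79.6 - 2.7q.
Set SMB = MC: 79.6 - 2.7q = 14.2 + 2.5q → q* = 12.5769.
The Pigouvian tax equals MEC at q*: 16.6 + 0.1×12.5769 = 17.8577.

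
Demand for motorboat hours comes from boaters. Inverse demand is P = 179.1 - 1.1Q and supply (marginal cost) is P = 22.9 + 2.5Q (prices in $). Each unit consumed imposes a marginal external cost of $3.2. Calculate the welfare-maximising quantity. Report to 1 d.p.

Q* = 42.5

Social marginal benefit = demand − MEC = 175.9 - 1.1Q.
Set SMB = MC: 175.9 - 1.1Q = 22.9 + 2.5Q → Q* = 42.5000.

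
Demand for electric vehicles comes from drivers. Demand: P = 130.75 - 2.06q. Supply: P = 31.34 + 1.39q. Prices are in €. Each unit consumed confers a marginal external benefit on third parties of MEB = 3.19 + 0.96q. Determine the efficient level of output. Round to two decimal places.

q* = 41.20

Social marginal benefit = demand + MEB = 133.94 - 1.10q.
Set SMB = MC: 133.94 - 1.10q = 31.34 + 1.39q → q* = 41.2048.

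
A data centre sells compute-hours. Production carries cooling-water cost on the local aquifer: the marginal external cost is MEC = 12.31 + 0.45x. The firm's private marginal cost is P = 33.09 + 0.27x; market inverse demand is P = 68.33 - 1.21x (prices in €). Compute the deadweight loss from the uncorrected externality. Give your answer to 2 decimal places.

Market equilibrium (private): 33.09 + 0.27x = 68.33 - 1.21x → x_m = 23.8108.
Social marginal cost = private MC + MEC = 45.40 + 0.72x.
Set SMC = demand: 45.40 + 0.72x = 68.33 - 1.21x → x* = 11.8808.
The loss is the area between SMC and demand from x* to x_m; with linear curves that's a triangle of height MEC(x_m).
DWL = ½ × 11.9300 × 23.0249 = 137.3435.

DWL = €137.34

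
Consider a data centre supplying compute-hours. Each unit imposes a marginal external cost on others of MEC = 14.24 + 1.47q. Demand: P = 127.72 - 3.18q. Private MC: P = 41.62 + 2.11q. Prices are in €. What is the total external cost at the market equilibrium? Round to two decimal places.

€426.48

Market equilibrium (private): 41.62 + 2.11q = 127.72 - 3.18q → q_m = 16.2760.
Total external cost = ∫₀^{q_m} (14.24 + 1.47q) dq = 14.24×16.2760 + ½×1.47×16.2760² = 426.4777.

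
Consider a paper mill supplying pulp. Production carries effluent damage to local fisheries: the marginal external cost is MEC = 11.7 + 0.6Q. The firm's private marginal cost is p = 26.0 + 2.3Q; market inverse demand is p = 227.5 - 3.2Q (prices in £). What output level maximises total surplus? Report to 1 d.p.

Social marginal cost = private MC + MEC = 37.7 + 2.9Q.
Set SMC = demand: 37.7 + 2.9Q = 227.5 - 3.2Q → Q* = 31.1148.

Q* = 31.1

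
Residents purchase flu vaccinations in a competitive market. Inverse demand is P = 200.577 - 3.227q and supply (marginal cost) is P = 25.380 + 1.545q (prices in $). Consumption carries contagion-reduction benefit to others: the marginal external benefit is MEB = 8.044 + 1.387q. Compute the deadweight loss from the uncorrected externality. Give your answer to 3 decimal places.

Market equilibrium (private): 25.380 + 1.545q = 200.577 - 3.227q → q_m = 36.7135.
Social marginal benefit = demand + MEB = 208.621 - 1.840q.
Set SMB = MC: 208.621 - 1.840q = 25.380 + 1.545q → q* = 54.1332.
Between q* and q_m the wedge SMB − MC runs linearly from 0 to MEB(q_m), so the loss is a triangle.
DWL = ½ × 17.4197 × 58.9657 = 513.5824.

DWL = $513.582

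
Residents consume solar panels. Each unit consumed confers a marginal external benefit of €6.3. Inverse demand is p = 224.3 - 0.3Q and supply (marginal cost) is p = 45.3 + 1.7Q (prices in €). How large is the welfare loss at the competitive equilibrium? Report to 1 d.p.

Market equilibrium (private): 45.3 + 1.7Q = 224.3 - 0.3Q → Q_m = 89.5000.
Social marginal benefit = demand + MEB = 230.6 - 0.3Q.
Set SMB = MC: 230.6 - 0.3Q = 45.3 + 1.7Q → Q* = 92.6500.
Height of the DWL triangle at Q_m is SMB(Q_m) − MC(Q_m) = MEB(Q_m) = 6.3000.
DWL = ½ × 3.1500 × 6.3000 = 9.9225.

DWL = €9.9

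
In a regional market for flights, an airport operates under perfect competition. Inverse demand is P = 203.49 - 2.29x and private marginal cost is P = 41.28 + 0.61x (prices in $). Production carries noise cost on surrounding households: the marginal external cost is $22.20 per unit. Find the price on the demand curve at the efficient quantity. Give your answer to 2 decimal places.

Social marginal cost = private MC + MEC = 63.48 + 0.61x.
Set SMC = demand: 63.48 + 0.61x = 203.49 - 2.29x → x* = 48.2793.
Consumer price on the demand curve at x*: 203.49 − 2.29×48.2793 = 92.9304.

P = $92.93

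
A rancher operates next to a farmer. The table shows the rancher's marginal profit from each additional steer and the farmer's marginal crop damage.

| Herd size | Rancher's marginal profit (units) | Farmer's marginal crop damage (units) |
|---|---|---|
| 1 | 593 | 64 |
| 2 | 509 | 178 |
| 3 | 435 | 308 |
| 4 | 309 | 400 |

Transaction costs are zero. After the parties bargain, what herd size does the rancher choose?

Bargaining reaches the level where marginal profit last exceeds marginal crop damage.
That holds through level 3 (435 ≥ 308) but not at 4 (309 < 400).

3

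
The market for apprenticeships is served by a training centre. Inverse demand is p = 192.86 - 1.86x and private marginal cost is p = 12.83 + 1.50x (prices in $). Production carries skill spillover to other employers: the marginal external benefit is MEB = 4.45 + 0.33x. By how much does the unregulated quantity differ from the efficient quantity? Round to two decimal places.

Market equilibrium (private): 12.83 + 1.50x = 192.86 - 1.86x → x_m = 53.5804.
Social marginal cost = private MC − MEB = 8.38 + 1.17x.
Set SMC = demand: 8.38 + 1.17x = 192.86 - 1.86x → x* = 60.8845.
Gap = |53.5804 − 60.8845| = 7.3041.

7.30 units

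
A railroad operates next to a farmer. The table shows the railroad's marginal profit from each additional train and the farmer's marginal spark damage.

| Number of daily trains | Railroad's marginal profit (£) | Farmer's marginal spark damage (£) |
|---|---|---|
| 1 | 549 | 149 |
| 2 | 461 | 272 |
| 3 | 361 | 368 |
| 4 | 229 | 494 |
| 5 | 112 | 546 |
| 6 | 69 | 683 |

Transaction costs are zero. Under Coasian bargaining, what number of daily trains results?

Bargaining reaches the level where marginal profit last exceeds marginal spark damage.
That holds through level 2 (461 ≥ 272) but not at 3 (361 < 368).

2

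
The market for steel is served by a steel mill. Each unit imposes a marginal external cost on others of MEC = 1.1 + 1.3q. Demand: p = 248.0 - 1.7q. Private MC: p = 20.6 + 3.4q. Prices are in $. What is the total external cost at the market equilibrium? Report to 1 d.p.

Market equilibrium (private): 20.6 + 3.4q = 248.0 - 1.7q → q_m = 44.5882.
Total external cost = ∫₀^{q_m} (1.1 + 1.3q) dq = 1.1×44.5882 + ½×1.3×44.5882² = 1341.3169.

$1341.3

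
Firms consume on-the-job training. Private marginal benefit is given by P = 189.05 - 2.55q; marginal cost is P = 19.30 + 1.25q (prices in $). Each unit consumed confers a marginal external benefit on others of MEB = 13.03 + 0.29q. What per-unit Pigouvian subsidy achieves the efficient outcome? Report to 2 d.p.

Social marginal benefit = demand + MEB = 202.08 - 2.26q.
Set SMB = MC: 202.08 - 2.26q = 19.30 + 1.25q → q* = 52.0741.
The Pigouvian subsidy equals MEB at q*: 13.03 + 0.29×52.0741 = 28.1315.

subsidy = $28.13 per unit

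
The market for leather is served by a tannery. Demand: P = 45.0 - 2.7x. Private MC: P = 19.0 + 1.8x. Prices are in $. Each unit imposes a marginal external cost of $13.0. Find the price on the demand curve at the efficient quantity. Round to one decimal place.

P = $37.2

Social marginal cost = private MC + MEC = 32.0 + 1.8x.
Set SMC = demand: 32.0 + 1.8x = 45.0 - 2.7x → x* = 2.8889.
Consumer price on the demand curve at x*: 45.0 − 2.7×2.8889 = 37.2000.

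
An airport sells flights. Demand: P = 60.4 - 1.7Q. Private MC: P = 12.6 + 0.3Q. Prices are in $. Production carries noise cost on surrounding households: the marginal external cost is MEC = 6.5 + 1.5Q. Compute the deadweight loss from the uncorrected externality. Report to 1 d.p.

DWL = $256.2

Market equilibrium (private): 12.6 + 0.3Q = 60.4 - 1.7Q → Q_m = 23.9000.
Social marginal cost = private MC + MEC = 19.1 + 1.8Q.
Set SMC = demand: 19.1 + 1.8Q = 60.4 - 1.7Q → Q* = 11.8000.
The welfare-loss triangle has base |Q_m − Q*| and height MEC(Q_m) (the vertical gap between SMC and demand is zero at Q* and MEC at Q_m).
DWL = ½ × 12.1000 × 42.3500 = 256.2175.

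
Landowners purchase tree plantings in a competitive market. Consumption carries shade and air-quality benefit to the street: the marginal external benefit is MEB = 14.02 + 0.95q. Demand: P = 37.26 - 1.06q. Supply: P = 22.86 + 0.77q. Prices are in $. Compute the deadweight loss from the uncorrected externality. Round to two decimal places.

Market equilibrium (private): 22.86 + 0.77q = 37.26 - 1.06q → q_m = 7.8689.
Social marginal benefit = demand + MEB = 51.28 - 0.11q.
Set SMB = MC: 51.28 - 0.11q = 22.86 + 0.77q → q* = 32.2955.
Between q* and q_m the wedge SMB − MC runs linearly from 0 to MEB(q_m), so the loss is a triangle.
DWL = ½ × 24.4266 × 21.4954 = 262.5298.

DWL = $262.53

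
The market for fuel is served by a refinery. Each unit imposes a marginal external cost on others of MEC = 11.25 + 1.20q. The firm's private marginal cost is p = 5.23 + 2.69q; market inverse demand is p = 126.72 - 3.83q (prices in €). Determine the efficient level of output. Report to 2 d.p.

Social marginal cost = private MC + MEC = 16.48 + 3.89q.
Set SMC = demand: 16.48 + 3.89q = 126.72 - 3.83q → q* = 14.2798.

q* = 14.28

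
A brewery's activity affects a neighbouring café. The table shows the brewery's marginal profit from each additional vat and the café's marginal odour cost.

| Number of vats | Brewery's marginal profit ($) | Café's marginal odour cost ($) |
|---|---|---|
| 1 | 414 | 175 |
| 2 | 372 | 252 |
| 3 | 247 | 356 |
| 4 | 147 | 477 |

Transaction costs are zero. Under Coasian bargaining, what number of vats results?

Bargaining reaches the level where marginal profit last exceeds marginal odour cost.
That holds through level 2 (372 ≥ 252) but not at 3 (247 < 356).

2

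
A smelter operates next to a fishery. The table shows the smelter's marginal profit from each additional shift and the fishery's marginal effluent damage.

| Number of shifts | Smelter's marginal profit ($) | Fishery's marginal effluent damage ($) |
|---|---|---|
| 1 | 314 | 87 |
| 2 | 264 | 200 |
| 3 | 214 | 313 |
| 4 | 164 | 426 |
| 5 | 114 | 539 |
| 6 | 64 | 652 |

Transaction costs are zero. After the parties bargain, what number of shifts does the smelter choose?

Bargaining reaches the level where marginal profit last exceeds marginal effluent damage.
That holds through level 2 (264 ≥ 200) but not at 3 (214 < 313).

2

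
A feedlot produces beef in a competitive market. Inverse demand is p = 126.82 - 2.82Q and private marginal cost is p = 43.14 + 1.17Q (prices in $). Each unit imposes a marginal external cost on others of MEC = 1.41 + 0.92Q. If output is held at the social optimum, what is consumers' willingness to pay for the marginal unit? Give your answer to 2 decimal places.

Social marginal cost = private MC + MEC = 44.55 + 2.09Q.
Set SMC = demand: 44.55 + 2.09Q = 126.82 - 2.82Q → Q* = 16.7556.
Consumer price on the demand curve at Q*: 126.82 − 2.82×16.7556 = 79.5692.

P = $79.57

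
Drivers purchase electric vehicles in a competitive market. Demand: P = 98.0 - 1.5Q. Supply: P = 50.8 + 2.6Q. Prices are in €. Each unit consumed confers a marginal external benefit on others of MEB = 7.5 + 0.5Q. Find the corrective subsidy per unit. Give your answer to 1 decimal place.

Social marginal benefit = demand + MEB = 105.5 - Q.
Set SMB = MC: 105.5 - Q = 50.8 + 2.6Q → Q* = 15.1944.
The Pigouvian subsidy equals MEB at Q*: 7.5 + 0.5×15.1944 = 15.0972.

subsidy = €15.1 per unit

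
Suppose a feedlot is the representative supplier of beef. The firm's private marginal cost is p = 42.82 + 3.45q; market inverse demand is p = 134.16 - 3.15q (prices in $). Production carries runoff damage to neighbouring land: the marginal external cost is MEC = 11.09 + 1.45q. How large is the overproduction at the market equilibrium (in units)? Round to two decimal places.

3.87 units

Market equilibrium (private): 42.82 + 3.45q = 134.16 - 3.15q → q_m = 13.8394.
Social marginal cost = private MC + MEC = 53.91 + 4.90q.
Set SMC = demand: 53.91 + 4.90q = 134.16 - 3.15q → q* = 9.9689.
Gap = |13.8394 − 9.9689| = 3.8705.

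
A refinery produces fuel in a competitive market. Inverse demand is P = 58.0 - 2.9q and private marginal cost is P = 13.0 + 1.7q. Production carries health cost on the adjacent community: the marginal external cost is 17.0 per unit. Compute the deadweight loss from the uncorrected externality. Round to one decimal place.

Market equilibrium (private): 13.0 + 1.7q = 58.0 - 2.9q → q_m = 9.7826.
Social marginal cost = private MC + MEC = 30.0 + 1.7q.
Set SMC = demand: 30.0 + 1.7q = 58.0 - 2.9q → q* = 6.0870.
The loss is the area between SMC and demand from q* to q_m; with linear curves that's a triangle of height MEC(q_m).
DWL = ½ × 3.6956 × 17.0000 = 31.4126.

DWL = 31.4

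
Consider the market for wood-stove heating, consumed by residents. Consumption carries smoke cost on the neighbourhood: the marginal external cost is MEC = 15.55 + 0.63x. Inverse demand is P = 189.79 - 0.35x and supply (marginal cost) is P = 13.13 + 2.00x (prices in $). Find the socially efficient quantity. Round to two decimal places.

Social marginal benefit = demand − MEC = 174.24 - 0.98x.
Set SMB = MC: 174.24 - 0.98x = 13.13 + 2.00x → x* = 54.0638.

x* = 54.06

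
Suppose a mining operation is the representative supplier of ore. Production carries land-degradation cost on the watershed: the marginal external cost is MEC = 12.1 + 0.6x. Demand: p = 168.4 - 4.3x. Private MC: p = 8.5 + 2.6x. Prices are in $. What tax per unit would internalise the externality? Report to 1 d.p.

tax = $23.9 per unit

Social marginal cost = private MC + MEC = 20.6 + 3.2x.
Set SMC = demand: 20.6 + 3.2x = 168.4 - 4.3x → x* = 19.7067.
The Pigouvian tax equals MEC at x*: 12.1 + 0.6×19.7067 = 23.9240.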